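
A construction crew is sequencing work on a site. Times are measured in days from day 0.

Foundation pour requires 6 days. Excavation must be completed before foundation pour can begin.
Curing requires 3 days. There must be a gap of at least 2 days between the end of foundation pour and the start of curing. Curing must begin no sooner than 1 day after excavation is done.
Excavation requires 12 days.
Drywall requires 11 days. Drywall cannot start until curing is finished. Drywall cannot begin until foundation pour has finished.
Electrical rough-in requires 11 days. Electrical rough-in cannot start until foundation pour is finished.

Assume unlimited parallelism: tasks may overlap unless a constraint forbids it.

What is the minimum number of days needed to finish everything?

34

Excavation has no prerequisites, so it starts at day 0 and finishes at day 12.
Foundation pour cannot begin until excavation (finishes day 12). It runs from day 12 to 12 + 6 = day 18.
Electrical rough-in waits on foundation pour (finishes day 18), so it starts at day 18 and finishes at 18 + 11 = day 29.
Curing cannot start until foundation pour (finishes day 18, plus 2-day gap → day 20); excavation (finishes day 12, plus 1-day gap → day 13). The controlling bound is day 20, so curing finishes at 20 + 3 = day 23.
Drywall cannot start until curing (finishes day 23); foundation pour (finishes day 18). The controlling bound is day 23, so drywall finishes at 23 + 11 = day 34.
All tasks are finished once the last one completes. Finish times: Excavation at 12, Foundation pour at 18, Curing at 23, Electrical rough-in at 29, Drywall at 34. The latest is day 34.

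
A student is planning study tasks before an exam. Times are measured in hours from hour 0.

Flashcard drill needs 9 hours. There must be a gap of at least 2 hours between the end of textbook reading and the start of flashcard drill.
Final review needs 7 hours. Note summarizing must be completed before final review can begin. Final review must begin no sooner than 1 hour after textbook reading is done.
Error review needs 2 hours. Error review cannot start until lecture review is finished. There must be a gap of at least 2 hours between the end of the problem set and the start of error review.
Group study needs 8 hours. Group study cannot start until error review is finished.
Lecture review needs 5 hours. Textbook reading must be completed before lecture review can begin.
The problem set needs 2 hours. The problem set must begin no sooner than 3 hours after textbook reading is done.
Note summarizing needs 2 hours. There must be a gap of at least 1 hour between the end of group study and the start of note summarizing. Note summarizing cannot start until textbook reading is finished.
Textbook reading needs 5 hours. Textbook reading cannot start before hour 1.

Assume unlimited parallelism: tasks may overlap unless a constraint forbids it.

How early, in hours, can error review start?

13

Textbook reading waits on its own release at hour 1, so it starts at hour 1 and finishes at 1 + 5 = hour 6.
The problem set cannot begin until textbook reading (finishes hour 6, plus 3-hour gap → hour 9). It runs from hour 9 to 9 + 2 = hour 11.
Lecture review waits on textbook reading (finishes hour 6), so it starts at hour 6 and finishes at 6 + 5 = hour 11.
Error review waits on lecture review (finishes hour 11); the problem set (finishes hour 11, plus 2-hour gap → hour 13). The latest of these is hour 13, which is the earliest error review can start.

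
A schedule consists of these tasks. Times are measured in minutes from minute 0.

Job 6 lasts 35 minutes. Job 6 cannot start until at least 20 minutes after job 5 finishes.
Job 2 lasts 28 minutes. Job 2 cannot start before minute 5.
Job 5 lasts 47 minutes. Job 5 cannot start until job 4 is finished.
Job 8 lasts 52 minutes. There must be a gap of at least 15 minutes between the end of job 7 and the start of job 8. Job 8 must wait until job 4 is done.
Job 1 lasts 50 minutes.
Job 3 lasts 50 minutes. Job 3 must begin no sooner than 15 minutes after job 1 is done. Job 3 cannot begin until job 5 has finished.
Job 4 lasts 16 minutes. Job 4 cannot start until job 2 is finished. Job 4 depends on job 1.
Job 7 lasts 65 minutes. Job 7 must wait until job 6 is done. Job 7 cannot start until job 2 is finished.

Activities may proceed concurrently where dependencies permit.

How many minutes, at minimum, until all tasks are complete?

Job 2 cannot begin until its own release at minute 5. It runs from minute 5 to 5 + 28 = minute 33.
Job 1 has no prerequisites, so it starts at minute 0 and finishes at minute 50.
Job 4 cannot start until job 2 (finishes minute 33); job 1 (finishes minute 50). The controlling bound is minute 50, so job 4 finishes at 50 + 16 = minute 66.
Job 5 cannot begin until job 4 (finishes minute 66). It runs from minute 66 to 66 + 47 = minute 113.
After job 5 (finishes minute 113, plus 20-minute gap → minute 133), job 6 can start at minute 133 and finishes at minute 168.
Job 7 needs all of job 6 (finishes minute 168); job 2 (finishes minute 33). That puts its earliest start at minute 168; it finishes at 168 + 65 = minute 233.
Job 8 needs all of job 7 (finishes minute 233, plus 15-minute gap → minute 248); job 4 (finishes minute 66). That puts its earliest start at minute 248; it finishes at 248 + 52 = minute 300.
Job 3 needs all of job 1 (finishes minute 50, plus 15-minute gap → minute 65); job 5 (finishes minute 113). That puts its earliest start at minute 113; it finishes at 113 + 50 = minute 163.
All tasks are finished once the last one completes. Finish times: Job 1 at 50, Job 2 at 33, Job 3 at 163, Job 4 at 66, Job 5 at 113, Job 6 at 168, Job 7 at 233, Job 8 at 300. The latest is minute 300.

300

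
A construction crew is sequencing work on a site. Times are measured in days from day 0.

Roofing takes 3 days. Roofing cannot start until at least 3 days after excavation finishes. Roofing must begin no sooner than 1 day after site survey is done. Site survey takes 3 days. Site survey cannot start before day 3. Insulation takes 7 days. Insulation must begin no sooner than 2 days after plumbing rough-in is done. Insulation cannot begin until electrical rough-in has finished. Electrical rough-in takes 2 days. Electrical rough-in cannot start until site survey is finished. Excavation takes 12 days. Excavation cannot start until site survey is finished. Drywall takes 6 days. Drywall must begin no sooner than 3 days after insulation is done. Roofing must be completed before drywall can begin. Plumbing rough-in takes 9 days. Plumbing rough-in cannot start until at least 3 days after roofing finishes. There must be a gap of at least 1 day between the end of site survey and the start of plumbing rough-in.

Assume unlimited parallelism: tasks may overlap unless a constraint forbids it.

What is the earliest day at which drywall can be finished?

Site survey waits on its own release at day 3, so it starts at day 3 and finishes at 3 + 3 = day 6.
Electrical rough-in waits on site survey (finishes day 6), so it starts at day 6 and finishes at 6 + 2 = day 8.
After site survey (finishes day 6), excavation can start at day 6 and finishes at day 18.
Roofing cannot start until excavation (finishes day 18, plus 3-day gap → day 21); site survey (finishes day 6, plus 1-day gap → day 7). The controlling bound is day 21, so roofing finishes at 21 + 3 = day 24.
For plumbing rough-in: roofing (finishes day 24, plus 3-day gap → day 27); site survey (finishes day 6, plus 1-day gap → day 7). Taking the maximum gives a start of day 27, and it finishes at 27 + 9 = day 36.
Insulation needs all of plumbing rough-in (finishes day 36, plus 2-day gap → day 38); electrical rough-in (finishes day 8). That puts its earliest start at day 38; it finishes at 38 + 7 = day 45.
Drywall cannot start until insulation (finishes day 45, plus 3-day gap → day 48); roofing (finishes day 24). The controlling bound is day 48, so drywall finishes at 48 + 6 = day 54.

54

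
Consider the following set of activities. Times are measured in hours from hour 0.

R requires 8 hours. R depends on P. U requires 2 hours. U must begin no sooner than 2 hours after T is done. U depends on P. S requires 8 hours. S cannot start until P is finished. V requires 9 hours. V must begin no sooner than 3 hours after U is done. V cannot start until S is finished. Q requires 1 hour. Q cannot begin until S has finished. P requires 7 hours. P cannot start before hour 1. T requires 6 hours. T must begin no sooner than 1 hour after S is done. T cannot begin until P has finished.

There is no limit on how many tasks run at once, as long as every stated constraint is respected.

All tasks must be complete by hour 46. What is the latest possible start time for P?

Nothing follows R; the deadline of hour 46 is its only limit. It must start by 46 − 8 = hour 38.
To finish by hour 46, Q (duration 1) must start no later than hour 45.
Nothing follows V; the deadline of hour 46 is its only limit. It must start by 46 − 9 = hour 37.
Since V (must start by hour 37, minus 3-hour gap → hour 34) depends on it, U must finish by hour 34. Backing off its 2-hour duration gives a latest start of hour 32.
T must finish before U (must start by hour 32, minus 2-hour gap → hour 30). With a 6-hour duration, T must start by 30 − 6 = hour 24.
For S: Q (must start by hour 45); T (must start by hour 24, minus 1-hour gap → hour 23); V (must start by hour 37). The most restrictive is hour 23; with an 8-hour duration, S must start by hour 15.
P has several dependents: R (must start by hour 38); S (must start by hour 15); T (must start by hour 24); U (must start by hour 32). The earliest of those limits is hour 15, so P must start by 15 − 7 = hour 8.

8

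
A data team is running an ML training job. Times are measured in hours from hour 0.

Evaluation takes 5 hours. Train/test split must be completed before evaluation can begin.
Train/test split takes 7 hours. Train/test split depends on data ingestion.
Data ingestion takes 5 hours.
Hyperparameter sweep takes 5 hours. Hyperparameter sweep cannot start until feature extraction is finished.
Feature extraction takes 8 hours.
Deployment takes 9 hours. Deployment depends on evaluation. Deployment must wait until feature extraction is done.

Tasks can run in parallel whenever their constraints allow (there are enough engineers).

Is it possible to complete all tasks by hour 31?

Feature extraction can start immediately at hour 0; it finishes at hour 8.
After feature extraction (finishes hour 8), hyperparameter sweep can start at hour 8 and finishes at hour 13.
Data ingestion can start immediately at hour 0; it finishes at hour 5.
Train/test split cannot begin until data ingestion (finishes hour 5). It runs from hour 5 to 5 + 7 = hour 12.
Evaluation cannot begin until train/test split (finishes hour 12). It runs from hour 12 to 12 + 5 = hour 17.
Deployment has to wait for evaluation (finishes hour 17); feature extraction (finishes hour 8). The latest of these is hour 17, so deployment runs hour 17 to 17 + 9 = hour 26.
Every task is finished by hour 26, which is no later than the deadline of 31, so the schedule is feasible.

Yes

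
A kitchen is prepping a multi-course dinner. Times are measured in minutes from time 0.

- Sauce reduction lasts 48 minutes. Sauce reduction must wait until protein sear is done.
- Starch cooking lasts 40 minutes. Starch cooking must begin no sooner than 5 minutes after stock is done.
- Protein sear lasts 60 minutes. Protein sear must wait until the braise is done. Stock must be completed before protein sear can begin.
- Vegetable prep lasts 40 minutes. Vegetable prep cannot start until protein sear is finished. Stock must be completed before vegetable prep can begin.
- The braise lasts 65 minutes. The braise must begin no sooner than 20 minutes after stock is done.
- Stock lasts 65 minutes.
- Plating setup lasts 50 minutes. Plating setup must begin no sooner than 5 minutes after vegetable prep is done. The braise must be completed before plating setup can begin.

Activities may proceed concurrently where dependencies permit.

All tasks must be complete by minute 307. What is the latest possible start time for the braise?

Nothing follows plating setup; the deadline of minute 307 is its only limit. It must start by 307 − 50 = minute 257.
Vegetable prep has to be done before plating setup (must start by minute 257, minus 5-minute gap → minute 252). That means finishing by minute 252, i.e. starting by 252 − 40 = minute 212.
Sauce reduction has no dependents, so it just needs to finish by minute 307. Starting by 307 − 48 = minute 259 achieves that.
For protein sear: vegetable prep (must start by minute 212); sauce reduction (must start by minute 259). The most restrictive is minute 212; with a 60-minute duration, protein sear must start by minute 152.
The braise feeds protein sear (must start by minute 152); plating setup (must start by minute 257). Taking the minimum, the braise must finish by minute 152 and start by 152 − 65 = minute 87.

87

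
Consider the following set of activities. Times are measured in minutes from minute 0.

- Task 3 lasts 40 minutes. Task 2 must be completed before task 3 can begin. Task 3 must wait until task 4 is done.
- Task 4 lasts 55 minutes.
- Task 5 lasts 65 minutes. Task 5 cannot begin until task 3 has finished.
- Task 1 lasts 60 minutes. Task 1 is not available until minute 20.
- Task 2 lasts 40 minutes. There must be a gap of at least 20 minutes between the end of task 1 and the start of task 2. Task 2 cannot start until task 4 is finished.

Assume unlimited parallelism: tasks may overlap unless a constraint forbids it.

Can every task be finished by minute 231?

Nothing blocks task 4, so it runs from minute 0 to minute 55.
Task 1 waits on its own release at minute 20, so it starts at minute 20 and finishes at 20 + 60 = minute 80.
Task 2 has to wait for task 1 (finishes minute 80, plus 20-minute gap → minute 100); task 4 (finishes minute 55). The latest of these is minute 100, so task 2 runs minute 100 to 100 + 40 = minute 140.
For task 3: task 2 (finishes minute 140); task 4 (finishes minute 55). Taking the maximum gives a start of minute 140, and it finishes at 140 + 40 = minute 180.
After task 3 (finishes minute 180), task 5 can start at minute 180 and finishes at minute 245.
The earliest everything can be done is minute 245, which is after the deadline of 231, so it is not possible.

No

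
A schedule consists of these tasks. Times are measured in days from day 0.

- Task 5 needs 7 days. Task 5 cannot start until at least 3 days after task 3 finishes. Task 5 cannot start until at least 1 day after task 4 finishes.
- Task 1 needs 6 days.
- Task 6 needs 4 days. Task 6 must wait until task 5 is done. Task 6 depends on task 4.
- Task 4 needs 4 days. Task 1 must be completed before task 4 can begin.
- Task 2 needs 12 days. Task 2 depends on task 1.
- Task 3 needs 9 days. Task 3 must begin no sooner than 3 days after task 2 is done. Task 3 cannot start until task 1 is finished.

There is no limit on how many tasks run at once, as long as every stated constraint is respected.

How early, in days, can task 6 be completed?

Task 1 can start immediately at day 0; it finishes at day 6.
After task 1 (finishes day 6), task 4 can start at day 6 and finishes at day 10.
Task 2 waits on task 1 (finishes day 6), so it starts at day 6 and finishes at 6 + 12 = day 18.
Task 3 has to wait for task 2 (finishes day 18, plus 3-day gap → day 21); task 1 (finishes day 6). The latest of these is day 21, so task 3 runs day 21 to 21 + 9 = day 30.
Task 5 needs all of task 3 (finishes day 30, plus 3-day gap → day 33); task 4 (finishes day 10, plus 1-day gap → day 11). That puts its earliest start at day 33; it finishes at 33 + 7 = day 40.
Task 6 needs all of task 5 (finishes day 40); task 4 (finishes day 10). That puts its earliest start at day 40; it finishes at 40 + 4 = day 44.

44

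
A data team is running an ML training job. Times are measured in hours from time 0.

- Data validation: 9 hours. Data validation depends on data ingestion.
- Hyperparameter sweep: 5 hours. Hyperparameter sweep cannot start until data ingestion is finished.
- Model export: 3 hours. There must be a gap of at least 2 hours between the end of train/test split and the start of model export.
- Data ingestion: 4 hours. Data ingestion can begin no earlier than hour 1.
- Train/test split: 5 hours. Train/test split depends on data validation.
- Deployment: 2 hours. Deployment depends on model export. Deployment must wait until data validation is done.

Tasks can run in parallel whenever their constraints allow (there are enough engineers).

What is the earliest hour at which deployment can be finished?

After its own release at hour 1, data ingestion can start at hour 1 and finishes at hour 5.
Data validation waits on data ingestion (finishes hour 5), so it starts at hour 5 and finishes at 5 + 9 = hour 14.
Train/test split waits on data validation (finishes hour 14), so it starts at hour 14 and finishes at 14 + 5 = hour 19.
Model export waits on train/test split (finishes hour 19, plus 2-hour gap → hour 21), so it starts at hour 21 and finishes at 21 + 3 = hour 24.
Deployment cannot start until model export (finishes hour 24); data validation (finishes hour 14). The controlling bound is hour 24, so deployment finishes at 24 + 2 = hour 26.

26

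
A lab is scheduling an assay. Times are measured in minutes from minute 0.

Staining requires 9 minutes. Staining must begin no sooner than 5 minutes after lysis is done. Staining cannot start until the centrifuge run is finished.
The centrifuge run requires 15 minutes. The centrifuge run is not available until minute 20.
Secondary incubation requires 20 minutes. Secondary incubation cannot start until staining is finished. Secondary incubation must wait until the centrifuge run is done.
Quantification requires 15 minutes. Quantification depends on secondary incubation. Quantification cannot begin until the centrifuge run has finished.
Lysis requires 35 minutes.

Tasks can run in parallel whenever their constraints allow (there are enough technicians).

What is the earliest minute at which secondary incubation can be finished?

The centrifuge run waits on its own release at minute 20, so it starts at minute 20 and finishes at 20 + 15 = minute 35.
Nothing blocks lysis, so it runs from minute 0 to minute 35.
Staining cannot start until lysis (finishes minute 35, plus 5-minute gap → minute 40); the centrifuge run (finishes minute 35). The controlling bound is minute 40, so staining finishes at 40 + 9 = minute 49.
Secondary incubation cannot start until staining (finishes minute 49); the centrifuge run (finishes minute 35). The controlling bound is minute 49, so secondary incubation finishes at 49 + 20 = minute 69.

69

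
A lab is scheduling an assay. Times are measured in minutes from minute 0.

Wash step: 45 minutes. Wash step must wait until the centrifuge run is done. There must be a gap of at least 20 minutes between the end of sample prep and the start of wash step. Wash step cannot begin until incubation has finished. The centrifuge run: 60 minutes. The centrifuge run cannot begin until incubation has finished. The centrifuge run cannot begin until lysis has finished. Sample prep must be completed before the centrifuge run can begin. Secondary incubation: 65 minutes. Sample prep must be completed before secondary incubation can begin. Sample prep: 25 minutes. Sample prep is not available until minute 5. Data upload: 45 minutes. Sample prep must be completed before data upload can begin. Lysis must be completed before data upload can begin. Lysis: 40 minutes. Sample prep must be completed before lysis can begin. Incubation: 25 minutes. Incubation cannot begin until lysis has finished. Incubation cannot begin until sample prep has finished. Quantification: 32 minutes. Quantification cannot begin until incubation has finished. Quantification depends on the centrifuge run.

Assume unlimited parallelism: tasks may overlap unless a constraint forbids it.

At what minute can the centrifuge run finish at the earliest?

After its own release at minute 5, sample prep can start at minute 5 and finishes at minute 30.
Lysis cannot begin until sample prep (finishes minute 30). It runs from minute 30 to 30 + 40 = minute 70.
Incubation cannot start until lysis (finishes minute 70); sample prep (finishes minute 30). The controlling bound is minute 70, so incubation finishes at 70 + 25 = minute 95.
The centrifuge run has to wait for incubation (finishes minute 95); lysis (finishes minute 70); sample prep (finishes minute 30). The latest of these is minute 95, so the centrifuge run runs minute 95 to 95 + 60 = minute 155.

155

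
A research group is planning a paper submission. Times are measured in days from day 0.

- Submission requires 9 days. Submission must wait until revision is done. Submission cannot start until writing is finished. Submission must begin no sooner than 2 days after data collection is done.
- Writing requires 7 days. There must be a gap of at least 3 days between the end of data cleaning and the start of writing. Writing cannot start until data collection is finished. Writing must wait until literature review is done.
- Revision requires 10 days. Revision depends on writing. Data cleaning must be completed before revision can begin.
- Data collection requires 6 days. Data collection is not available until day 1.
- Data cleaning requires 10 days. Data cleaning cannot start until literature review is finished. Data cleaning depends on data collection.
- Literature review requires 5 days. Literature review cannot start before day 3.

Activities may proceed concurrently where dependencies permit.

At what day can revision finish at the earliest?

38

Data collection waits on its own release at day 1, so it starts at day 1 and finishes at 1 + 6 = day 7.
Literature review cannot begin until its own release at day 3. It runs from day 3 to 3 + 5 = day 8.
Data cleaning has to wait for literature review (finishes day 8); data collection (finishes day 7). The latest of these is day 8, so data cleaning runs day 8 to 8 + 10 = day 18.
Writing cannot start until data cleaning (finishes day 18, plus 3-day gap → day 21); data collection (finishes day 7); literature review (finishes day 8). The controlling bound is day 21, so writing finishes at 21 + 7 = day 28.
For revision: writing (finishes day 28); data cleaning (finishes day 18). Taking the maximum gives a start of day 28, and it finishes at 28 + 10 = day 38.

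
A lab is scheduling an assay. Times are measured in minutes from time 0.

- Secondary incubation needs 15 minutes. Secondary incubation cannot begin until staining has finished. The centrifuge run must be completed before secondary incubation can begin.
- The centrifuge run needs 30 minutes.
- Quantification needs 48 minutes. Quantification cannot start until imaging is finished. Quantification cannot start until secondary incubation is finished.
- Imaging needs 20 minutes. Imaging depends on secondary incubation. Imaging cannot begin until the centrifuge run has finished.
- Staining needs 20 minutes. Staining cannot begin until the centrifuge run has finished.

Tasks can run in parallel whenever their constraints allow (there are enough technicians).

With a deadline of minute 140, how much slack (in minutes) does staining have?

Nothing blocks the centrifuge run, so it runs from minute 0 to minute 30.
Staining waits on the centrifuge run (finishes minute 30), so it starts at minute 30 and finishes at 30 + 20 = minute 50.

Working backward from the deadline:
Quantification must finish by minute 140; it takes 48 minutes, so it must start by 140 − 48 = minute 92.
Imaging has to be done before quantification (must start by minute 92). That means finishing by minute 92, i.e. starting by 92 − 20 = minute 72.
Secondary incubation feeds imaging (must start by minute 72); quantification (must start by minute 92). Taking the minimum, secondary incubation must finish by minute 72 and start by 72 − 15 = minute 57.
Staining has to be done before secondary incubation (must start by minute 57). That means finishing by minute 57, i.e. starting by 57 − 20 = minute 37.
So staining can start as early as minute 30 and as late as minute 37, giving 37 − 30 = 7 minutes of slack.

7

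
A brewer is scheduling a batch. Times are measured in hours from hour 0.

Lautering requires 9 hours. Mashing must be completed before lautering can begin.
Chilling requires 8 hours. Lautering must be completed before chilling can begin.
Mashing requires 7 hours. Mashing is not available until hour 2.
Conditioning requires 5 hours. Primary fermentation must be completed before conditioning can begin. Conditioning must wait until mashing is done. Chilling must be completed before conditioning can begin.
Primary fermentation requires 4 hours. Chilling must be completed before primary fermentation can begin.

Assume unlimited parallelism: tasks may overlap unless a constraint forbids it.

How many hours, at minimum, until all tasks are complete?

Mashing waits on its own release at hour 2, so it starts at hour 2 and finishes at 2 + 7 = hour 9.
After mashing (finishes hour 9), lautering can start at hour 9 and finishes at hour 18.
Chilling cannot begin until lautering (finishes hour 18). It runs from hour 18 to 18 + 8 = hour 26.
Primary fermentation cannot begin until chilling (finishes hour 26). It runs from hour 26 to 26 + 4 = hour 30.
For conditioning: primary fermentation (finishes hour 30); mashing (finishes hour 9); chilling (finishes hour 26). Taking the maximum gives a start of hour 30, and it finishes at 30 + 5 = hour 35.
All tasks are finished once the last one completes. Finish times: Mashing at 9, Lautering at 18, Chilling at 26, Primary fermentation at 30, Conditioning at 35. The latest is hour 35.

35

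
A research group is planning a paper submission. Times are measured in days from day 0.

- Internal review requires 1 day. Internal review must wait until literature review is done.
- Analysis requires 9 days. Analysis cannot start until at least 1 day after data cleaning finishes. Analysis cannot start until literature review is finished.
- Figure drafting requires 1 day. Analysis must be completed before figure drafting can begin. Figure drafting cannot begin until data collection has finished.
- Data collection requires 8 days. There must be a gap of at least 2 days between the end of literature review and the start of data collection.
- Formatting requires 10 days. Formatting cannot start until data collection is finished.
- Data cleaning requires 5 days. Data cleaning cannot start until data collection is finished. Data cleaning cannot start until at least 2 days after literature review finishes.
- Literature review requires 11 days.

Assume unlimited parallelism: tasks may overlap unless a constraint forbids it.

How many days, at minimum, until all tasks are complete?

Literature review has no prerequisites, so it starts at day 0 and finishes at day 11.
Internal review cannot begin until literature review (finishes day 11). It runs from day 11 to 11 + 1 = day 12.
Data collection cannot begin until literature review (finishes day 11, plus 2-day gap → day 13). It runs from day 13 to 13 + 8 = day 21.
After data collection (finishes day 21), formatting can start at day 21 and finishes at day 31.
For data cleaning: data collection (finishes day 21); literature review (finishes day 11, plus 2-day gap → day 13). Taking the maximum gives a start of day 21, and it finishes at 21 + 5 = day 26.
For analysis: data cleaning (finishes day 26, plus 1-day gap → day 27); literature review (finishes day 11). Taking the maximum gives a start of day 27, and it finishes at 27 + 9 = day 36.
For figure drafting: analysis (finishes day 36); data collection (finishes day 21). Taking the maximum gives a start of day 36, and it finishes at 36 + 1 = day 37.
All tasks are finished once the last one completes. Finish times: Literature review at 11, Data collection at 21, Data cleaning at 26, Analysis at 36, Figure drafting at 37, Internal review at 12, Formatting at 31. The latest is day 37.

37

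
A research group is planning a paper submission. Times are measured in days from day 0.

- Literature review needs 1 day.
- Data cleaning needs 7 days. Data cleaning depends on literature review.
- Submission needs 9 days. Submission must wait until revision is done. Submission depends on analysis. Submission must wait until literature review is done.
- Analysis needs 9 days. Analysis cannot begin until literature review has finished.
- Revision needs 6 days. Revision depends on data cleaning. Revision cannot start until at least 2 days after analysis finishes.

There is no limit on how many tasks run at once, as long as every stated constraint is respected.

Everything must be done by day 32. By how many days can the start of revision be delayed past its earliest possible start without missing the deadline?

Literature review has no prerequisites, so it starts at day 0 and finishes at day 1.
Analysis cannot begin until literature review (finishes day 1). It runs from day 1 to 1 + 9 = day 10.
After literature review (finishes day 1), data cleaning can start at day 1 and finishes at day 8.
Revision has to wait for data cleaning (finishes day 8); analysis (finishes day 10, plus 2-day gap → day 12). The latest of these is day 12, so revision runs day 12 to 12 + 6 = day 18.

Working backward from the deadline:
Submission must finish by day 32; it takes 9 days, so it must start by 32 − 9 = day 23.
Revision must finish before submission (must start by day 23). With a 6-day duration, revision must start by 23 − 6 = day 17.
So revision can start as early as day 12 and as late as day 17, giving 17 − 12 = 5 days of slack.

5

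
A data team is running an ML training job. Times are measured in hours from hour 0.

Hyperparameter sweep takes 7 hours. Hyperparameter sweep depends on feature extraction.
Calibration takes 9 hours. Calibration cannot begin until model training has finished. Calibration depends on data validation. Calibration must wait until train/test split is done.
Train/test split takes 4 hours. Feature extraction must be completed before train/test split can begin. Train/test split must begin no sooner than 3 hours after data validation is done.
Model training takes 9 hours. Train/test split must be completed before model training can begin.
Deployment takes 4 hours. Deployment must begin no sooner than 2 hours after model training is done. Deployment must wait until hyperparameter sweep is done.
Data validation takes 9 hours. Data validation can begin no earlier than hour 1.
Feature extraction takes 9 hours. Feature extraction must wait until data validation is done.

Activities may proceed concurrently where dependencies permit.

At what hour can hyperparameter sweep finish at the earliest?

26

After its own release at hour 1, data validation can start at hour 1 and finishes at hour 10.
Feature extraction cannot begin until data validation (finishes hour 10). It runs from hour 10 to 10 + 9 = hour 19.
Hyperparameter sweep waits on feature extraction (finishes hour 19), so it starts at hour 19 and finishes at 19 + 7 = hour 26.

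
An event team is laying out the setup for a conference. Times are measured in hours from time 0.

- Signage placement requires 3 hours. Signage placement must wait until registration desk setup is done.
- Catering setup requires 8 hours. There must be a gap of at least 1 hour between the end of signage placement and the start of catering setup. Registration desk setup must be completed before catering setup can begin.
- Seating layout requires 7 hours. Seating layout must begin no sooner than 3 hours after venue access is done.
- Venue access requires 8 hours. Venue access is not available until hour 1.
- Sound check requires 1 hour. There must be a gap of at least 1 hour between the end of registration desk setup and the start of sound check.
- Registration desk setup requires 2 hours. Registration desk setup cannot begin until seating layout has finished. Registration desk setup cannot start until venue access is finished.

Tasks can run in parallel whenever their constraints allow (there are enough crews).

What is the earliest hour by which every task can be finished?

33

Venue access cannot begin until its own release at hour 1. It runs from hour 1 to 1 + 8 = hour 9.
After venue access (finishes hour 9, plus 3-hour gap → hour 12), seating layout can start at hour 12 and finishes at hour 19.
For registration desk setup: seating layout (finishes hour 19); venue access (finishes hour 9). Taking the maximum gives a start of hour 19, and it finishes at 19 + 2 = hour 21.
Sound check waits on registration desk setup (finishes hour 21, plus 1-hour gap → hour 22), so it starts at hour 22 and finishes at 22 + 1 = hour 23.
Signage placement cannot begin until registration desk setup (finishes hour 21). It runs from hour 21 to 21 + 3 = hour 24.
Catering setup cannot start until signage placement (finishes hour 24, plus 1-hour gap → hour 25); registration desk setup (finishes hour 21). The controlling bound is hour 25, so catering setup finishes at 25 + 8 = hour 33.
All tasks are finished once the last one completes. Finish times: Venue access at 9, Seating layout at 19, Registration desk setup at 21, Signage placement at 24, Catering setup at 33, Sound check at 23. The latest is hour 33.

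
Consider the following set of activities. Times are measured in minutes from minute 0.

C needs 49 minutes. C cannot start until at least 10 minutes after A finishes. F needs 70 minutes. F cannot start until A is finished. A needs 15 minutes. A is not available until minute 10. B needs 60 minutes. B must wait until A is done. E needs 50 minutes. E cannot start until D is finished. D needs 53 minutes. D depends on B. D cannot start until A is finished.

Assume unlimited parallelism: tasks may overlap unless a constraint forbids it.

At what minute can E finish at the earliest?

188

A cannot begin until its own release at minute 10. It runs from minute 10 to 10 + 15 = minute 25.
B cannot begin until A (finishes minute 25). It runs from minute 25 to 25 + 60 = minute 85.
For D: B (finishes minute 85); A (finishes minute 25). Taking the maximum gives a start of minute 85, and it finishes at 85 + 53 = minute 138.
E waits on D (finishes minute 138), so it starts at minute 138 and finishes at 138 + 50 = minute 188.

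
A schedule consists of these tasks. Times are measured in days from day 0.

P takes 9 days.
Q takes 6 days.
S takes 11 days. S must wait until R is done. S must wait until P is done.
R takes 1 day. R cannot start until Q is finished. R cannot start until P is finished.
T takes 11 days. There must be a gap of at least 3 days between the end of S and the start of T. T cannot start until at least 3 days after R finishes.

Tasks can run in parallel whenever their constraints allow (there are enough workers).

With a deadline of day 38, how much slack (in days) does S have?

3

Nothing blocks Q, so it runs from day 0 to day 6.
P can start immediately at day 0; it finishes at day 9.
R needs all of Q (finishes day 6); P (finishes day 9). That puts its earliest start at day 9; it finishes at 9 + 1 = day 10.
S needs all of R (finishes day 10); P (finishes day 9). That puts its earliest start at day 10; it finishes at 10 + 11 = day 21.

Working backward from the deadline:
Nothing follows T; the deadline of day 38 is its only limit. It must start by 38 − 11 = day 27.
S must finish before T (must start by day 27, minus 3-day gap → day 24). With an 11-day duration, S must start by 24 − 11 = day 13.
So S can start as early as day 10 and as late as day 13, giving 13 − 10 = 3 days of slack.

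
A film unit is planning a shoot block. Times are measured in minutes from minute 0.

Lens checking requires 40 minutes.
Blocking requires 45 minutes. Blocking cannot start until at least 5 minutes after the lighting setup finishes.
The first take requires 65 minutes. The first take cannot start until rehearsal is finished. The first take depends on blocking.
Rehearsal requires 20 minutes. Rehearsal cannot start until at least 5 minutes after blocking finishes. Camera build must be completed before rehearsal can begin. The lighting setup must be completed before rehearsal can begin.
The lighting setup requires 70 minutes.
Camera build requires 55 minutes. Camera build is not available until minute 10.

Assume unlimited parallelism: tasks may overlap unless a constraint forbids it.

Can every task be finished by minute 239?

Lens checking has no prerequisites, so it starts at minute 0 and finishes at minute 40.
Camera build waits on its own release at minute 10, so it starts at minute 10 and finishes at 10 + 55 = minute 65.
The lighting setup has no prerequisites, so it starts at minute 0 and finishes at minute 70.
After the lighting setup (finishes minute 70, plus 5-minute gap → minute 75), blocking can start at minute 75 and finishes at minute 120.
Rehearsal cannot start until blocking (finishes minute 120, plus 5-minute gap → minute 125); camera build (finishes minute 65); the lighting setup (finishes minute 70). The controlling bound is minute 125, so rehearsal finishes at 125 + 20 = minute 145.
The first take cannot start until rehearsal (finishes minute 145); blocking (finishes minute 120). The controlling bound is minute 145, so the first take finishes at 145 + 65 = minute 210.
Every task is finished by minute 210, which is no later than the deadline of 239, so the schedule is feasible.

Yes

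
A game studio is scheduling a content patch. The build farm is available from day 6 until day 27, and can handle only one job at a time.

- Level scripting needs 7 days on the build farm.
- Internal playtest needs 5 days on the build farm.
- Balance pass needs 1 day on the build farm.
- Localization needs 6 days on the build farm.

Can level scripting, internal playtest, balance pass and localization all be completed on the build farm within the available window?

The build farm window is 27 − 6 = 21 days.
Running back to back, the jobs need 7 + 5 + 1 + 6 = 19 days on the build farm.
Since 19 ≤ 21, they fit within the window.

Yes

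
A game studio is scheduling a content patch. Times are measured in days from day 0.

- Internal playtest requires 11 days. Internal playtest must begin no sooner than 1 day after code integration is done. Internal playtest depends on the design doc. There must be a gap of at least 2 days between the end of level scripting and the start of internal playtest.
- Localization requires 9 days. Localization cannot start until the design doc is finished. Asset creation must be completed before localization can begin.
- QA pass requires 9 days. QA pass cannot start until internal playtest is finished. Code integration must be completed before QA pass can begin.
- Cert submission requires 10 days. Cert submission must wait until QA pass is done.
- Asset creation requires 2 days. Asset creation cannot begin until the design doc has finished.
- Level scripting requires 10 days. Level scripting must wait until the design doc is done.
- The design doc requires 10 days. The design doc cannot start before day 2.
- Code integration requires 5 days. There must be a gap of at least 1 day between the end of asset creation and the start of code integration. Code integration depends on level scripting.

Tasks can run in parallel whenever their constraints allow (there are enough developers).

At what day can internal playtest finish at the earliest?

39

The design doc cannot begin until its own release at day 2. It runs from day 2 to 2 + 10 = day 12.
Level scripting waits on the design doc (finishes day 12), so it starts at day 12 and finishes at 12 + 10 = day 22.
Asset creation waits on the design doc (finishes day 12), so it starts at day 12 and finishes at 12 + 2 = day 14.
Code integration cannot start until asset creation (finishes day 14, plus 1-day gap → day 15); level scripting (finishes day 22). The controlling bound is day 22, so code integration finishes at 22 + 5 = day 27.
Internal playtest has to wait for code integration (finishes day 27, plus 1-day gap → day 28); the design doc (finishes day 12); level scripting (finishes day 22, plus 2-day gap → day 24). The latest of these is day 28, so internal playtest runs day 28 to 28 + 11 = day 39.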